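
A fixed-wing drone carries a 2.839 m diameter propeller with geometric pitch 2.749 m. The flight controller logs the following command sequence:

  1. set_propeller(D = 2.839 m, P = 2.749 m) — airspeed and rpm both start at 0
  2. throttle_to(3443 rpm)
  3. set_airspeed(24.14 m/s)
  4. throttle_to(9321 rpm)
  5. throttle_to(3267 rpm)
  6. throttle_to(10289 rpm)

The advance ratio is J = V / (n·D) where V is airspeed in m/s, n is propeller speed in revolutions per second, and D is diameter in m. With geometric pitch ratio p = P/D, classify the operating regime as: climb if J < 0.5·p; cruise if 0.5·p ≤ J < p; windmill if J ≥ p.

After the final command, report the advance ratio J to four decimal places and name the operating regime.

J = 0.0496, regime = climb

set_propeller: D = 2.839 m, P = 2.749 m (p = P/D = 0.968299); state ← (V=0, rpm=0)
throttle_to(3443): rpm ← 3443
set_airspeed(24.14): V ← 24.14 m/s
throttle_to(9321): rpm ← 9321
throttle_to(3267): rpm ← 3267
throttle_to(10289): rpm ← 10289
final state: V = 24.14 m/s, rpm = 10289 → n = rpm/60 = 171.483333 rev/s
J = V / (n·D) = 24.14 / (171.483333 × 2.839) = 0.049585
regime bands: climb J<0.4841 | cruise [0.4841, 0.9683) | windmill J≥0.9683
J = 0.0496 → climb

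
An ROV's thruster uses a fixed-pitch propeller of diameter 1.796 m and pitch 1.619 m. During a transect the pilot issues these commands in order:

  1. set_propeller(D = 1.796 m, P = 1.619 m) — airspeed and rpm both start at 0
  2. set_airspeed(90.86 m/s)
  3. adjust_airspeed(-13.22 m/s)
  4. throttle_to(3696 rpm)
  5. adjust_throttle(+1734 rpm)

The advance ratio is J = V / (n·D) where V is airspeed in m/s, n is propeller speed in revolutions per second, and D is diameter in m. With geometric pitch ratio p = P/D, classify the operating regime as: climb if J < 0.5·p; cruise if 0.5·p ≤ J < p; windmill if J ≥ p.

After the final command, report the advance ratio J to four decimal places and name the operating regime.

J = 0.4777, regime = cruise

set_propeller: D = 1.796 m, P = 1.619 m (p = P/D = 0.901448); state ← (V=0, rpm=0)
set_airspeed(90.86): V ← 90.86 m/s
adjust_airspeed(-13.22): V ← 90.86 -13.22 = 77.64 m/s
throttle_to(3696): rpm ← 3696
adjust_throttle(+1734): rpm ← 3696 +1734 = 5430
final state: V = 77.64 m/s, rpm = 5430 → n = rpm/60 = 90.500000 rev/s
J = V / (n·D) = 77.64 / (90.500000 × 1.796) = 0.477673
regime bands: climb J<0.4507 | cruise [0.4507, 0.9014) | windmill J≥0.9014
J = 0.4777 → cruise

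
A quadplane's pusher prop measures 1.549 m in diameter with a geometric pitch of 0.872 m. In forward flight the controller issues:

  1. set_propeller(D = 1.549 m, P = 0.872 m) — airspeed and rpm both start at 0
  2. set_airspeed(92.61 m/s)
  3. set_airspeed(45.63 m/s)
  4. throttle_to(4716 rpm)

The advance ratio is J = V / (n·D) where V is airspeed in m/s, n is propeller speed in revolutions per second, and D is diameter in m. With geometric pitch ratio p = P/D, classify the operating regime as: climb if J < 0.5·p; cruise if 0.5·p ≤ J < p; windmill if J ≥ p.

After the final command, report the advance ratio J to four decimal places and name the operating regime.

set_propeller: D = 1.549 m, P = 0.872 m (p = P/D = 0.562944); state ← (V=0, rpm=0)
set_airspeed(92.61): V ← 92.61 m/s
set_airspeed(45.63): V ← 45.63 m/s
throttle_to(4716): rpm ← 4716
final state: V = 45.63 m/s, rpm = 4716 → n = rpm/60 = 78.600000 rev/s
J = V / (n·D) = 45.63 / (78.600000 × 1.549) = 0.374780
regime bands: climb J<0.2815 | cruise [0.2815, 0.5629) | windmill J≥0.5629
J = 0.3748 → cruise

J = 0.3748, regime = cruise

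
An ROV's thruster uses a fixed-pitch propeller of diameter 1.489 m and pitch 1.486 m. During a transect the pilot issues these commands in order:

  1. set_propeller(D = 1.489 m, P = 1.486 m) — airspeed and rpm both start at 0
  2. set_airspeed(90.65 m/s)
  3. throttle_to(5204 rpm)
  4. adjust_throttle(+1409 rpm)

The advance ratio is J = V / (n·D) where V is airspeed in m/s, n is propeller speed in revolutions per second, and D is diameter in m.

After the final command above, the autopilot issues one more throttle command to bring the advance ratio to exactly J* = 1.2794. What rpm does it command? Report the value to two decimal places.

rpm = 2855.08

set_propeller: D = 1.489 m, P = 1.486 m (p = P/D = 0.997985); state ← (V=0, rpm=0)
set_airspeed(90.65): V ← 90.65 m/s
throttle_to(5204): rpm ← 5204
adjust_throttle(+1409): rpm ← 5204 +1409 = 6613
final state: V = 90.65 m/s, rpm = 6613 → n = rpm/60 = 110.216667 rev/s
target J* = 1.2794; solve J* = V/(n·D) for n: n = V/(J*·D) = 90.65/(1.2794 × 1.489) = 47.584637 rev/s
rpm = 60·n = 2855.078244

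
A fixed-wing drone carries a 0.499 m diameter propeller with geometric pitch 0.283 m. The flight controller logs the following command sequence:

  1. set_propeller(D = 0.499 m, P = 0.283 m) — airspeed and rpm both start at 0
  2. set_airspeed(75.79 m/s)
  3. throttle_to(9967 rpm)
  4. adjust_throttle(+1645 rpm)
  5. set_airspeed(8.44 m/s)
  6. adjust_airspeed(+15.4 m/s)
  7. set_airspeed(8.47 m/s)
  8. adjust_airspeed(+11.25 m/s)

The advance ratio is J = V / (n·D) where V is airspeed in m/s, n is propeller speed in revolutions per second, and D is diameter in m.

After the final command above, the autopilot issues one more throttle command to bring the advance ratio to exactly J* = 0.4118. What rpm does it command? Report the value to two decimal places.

rpm = 5757.99

set_propeller: D = 0.499 m, P = 0.283 m (p = P/D = 0.567134); state ← (V=0, rpm=0)
set_airspeed(75.79): V ← 75.79 m/s
throttle_to(9967): rpm ← 9967
adjust_throttle(+1645): rpm ← 9967 +1645 = 11612
set_airspeed(8.44): V ← 8.44 m/s
adjust_airspeed(+15.4): V ← 8.44 +15.4 = 23.84 m/s
set_airspeed(8.47): V ← 8.47 m/s
adjust_airspeed(+11.25): V ← 8.47 +11.25 = 19.72 m/s
final state: V = 19.72 m/s, rpm = 11612 → n = rpm/60 = 193.533333 rev/s
target J* = 0.4118; solve J* = V/(n·D) for n: n = V/(J*·D) = 19.72/(0.4118 × 0.499) = 95.966581 rev/s
rpm = 60·n = 5757.994863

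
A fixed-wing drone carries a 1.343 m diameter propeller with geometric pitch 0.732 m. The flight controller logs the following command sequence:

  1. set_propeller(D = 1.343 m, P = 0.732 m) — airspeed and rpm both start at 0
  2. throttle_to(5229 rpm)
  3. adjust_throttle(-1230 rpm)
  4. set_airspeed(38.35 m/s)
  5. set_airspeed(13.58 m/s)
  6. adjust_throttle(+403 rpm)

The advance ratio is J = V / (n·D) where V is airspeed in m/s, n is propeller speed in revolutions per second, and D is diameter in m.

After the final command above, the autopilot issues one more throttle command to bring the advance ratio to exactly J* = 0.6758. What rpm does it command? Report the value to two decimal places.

set_propeller: D = 1.343 m, P = 0.732 m (p = P/D = 0.545048); state ← (V=0, rpm=0)
throttle_to(5229): rpm ← 5229
adjust_throttle(-1230): rpm ← 5229 -1230 = 3999
set_airspeed(38.35): V ← 38.35 m/s
set_airspeed(13.58): V ← 13.58 m/s
adjust_throttle(+403): rpm ← 3999 +403 = 4402
final state: V = 13.58 m/s, rpm = 4402 → n = rpm/60 = 73.366667 rev/s
target J* = 0.6758; solve J* = V/(n·D) for n: n = V/(J*·D) = 13.58/(0.6758 × 1.343) = 14.962548 rev/s
rpm = 60·n = 897.752907

rpm = 897.75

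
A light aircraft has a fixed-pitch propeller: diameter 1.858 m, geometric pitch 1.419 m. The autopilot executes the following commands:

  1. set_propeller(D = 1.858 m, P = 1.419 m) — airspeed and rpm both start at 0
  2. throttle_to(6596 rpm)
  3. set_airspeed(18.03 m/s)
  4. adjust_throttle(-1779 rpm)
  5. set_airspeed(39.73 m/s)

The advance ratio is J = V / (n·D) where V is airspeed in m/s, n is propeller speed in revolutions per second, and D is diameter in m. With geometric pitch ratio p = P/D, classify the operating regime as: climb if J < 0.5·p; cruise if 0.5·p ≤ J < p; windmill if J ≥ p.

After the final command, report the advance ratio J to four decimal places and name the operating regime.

set_propeller: D = 1.858 m, P = 1.419 m (p = P/D = 0.763724); state ← (V=0, rpm=0)
throttle_to(6596): rpm ← 6596
set_airspeed(18.03): V ← 18.03 m/s
adjust_throttle(-1779): rpm ← 6596 -1779 = 4817
set_airspeed(39.73): V ← 39.73 m/s
final state: V = 39.73 m/s, rpm = 4817 → n = rpm/60 = 80.283333 rev/s
J = V / (n·D) = 39.73 / (80.283333 × 1.858) = 0.266347
regime bands: climb J<0.3819 | cruise [0.3819, 0.7637) | windmill J≥0.7637
J = 0.2663 → climb

J = 0.2663, regime = climb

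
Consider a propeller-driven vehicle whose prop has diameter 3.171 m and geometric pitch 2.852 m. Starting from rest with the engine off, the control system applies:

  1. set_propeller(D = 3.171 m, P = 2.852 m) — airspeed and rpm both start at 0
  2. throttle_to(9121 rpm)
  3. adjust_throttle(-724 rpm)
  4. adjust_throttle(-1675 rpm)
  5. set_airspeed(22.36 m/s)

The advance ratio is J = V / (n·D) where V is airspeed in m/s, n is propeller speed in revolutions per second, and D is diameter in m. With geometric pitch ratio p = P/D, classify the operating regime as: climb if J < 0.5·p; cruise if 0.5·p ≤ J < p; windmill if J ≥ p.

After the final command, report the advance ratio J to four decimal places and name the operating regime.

set_propeller: D = 3.171 m, P = 2.852 m (p = P/D = 0.899401); state ← (V=0, rpm=0)
throttle_to(9121): rpm ← 9121
adjust_throttle(-724): rpm ← 9121 -724 = 8397
adjust_throttle(-1675): rpm ← 8397 -1675 = 6722
set_airspeed(22.36): V ← 22.36 m/s
final state: V = 22.36 m/s, rpm = 6722 → n = rpm/60 = 112.033333 rev/s
J = V / (n·D) = 22.36 / (112.033333 × 3.171) = 0.062940
regime bands: climb J<0.4497 | cruise [0.4497, 0.8994) | windmill J≥0.8994
J = 0.0629 → climb

J = 0.0629, regime = climb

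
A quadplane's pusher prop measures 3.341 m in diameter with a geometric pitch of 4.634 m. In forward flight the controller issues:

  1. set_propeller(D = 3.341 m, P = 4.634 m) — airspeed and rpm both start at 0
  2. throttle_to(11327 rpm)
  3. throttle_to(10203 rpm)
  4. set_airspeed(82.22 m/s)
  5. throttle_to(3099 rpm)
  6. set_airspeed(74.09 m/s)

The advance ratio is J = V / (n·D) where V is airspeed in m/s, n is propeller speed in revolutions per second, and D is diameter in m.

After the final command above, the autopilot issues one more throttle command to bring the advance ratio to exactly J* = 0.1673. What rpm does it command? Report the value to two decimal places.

rpm = 7953.14

set_propeller: D = 3.341 m, P = 4.634 m (p = P/D = 1.387010); state ← (V=0, rpm=0)
throttle_to(11327): rpm ← 11327
throttle_to(10203): rpm ← 10203
set_airspeed(82.22): V ← 82.22 m/s
throttle_to(3099): rpm ← 3099
set_airspeed(74.09): V ← 74.09 m/s
final state: V = 74.09 m/s, rpm = 3099 → n = rpm/60 = 51.650000 rev/s
target J* = 0.1673; solve J* = V/(n·D) for n: n = V/(J*·D) = 74.09/(0.1673 × 3.341) = 132.552273 rev/s
rpm = 60·n = 7953.136358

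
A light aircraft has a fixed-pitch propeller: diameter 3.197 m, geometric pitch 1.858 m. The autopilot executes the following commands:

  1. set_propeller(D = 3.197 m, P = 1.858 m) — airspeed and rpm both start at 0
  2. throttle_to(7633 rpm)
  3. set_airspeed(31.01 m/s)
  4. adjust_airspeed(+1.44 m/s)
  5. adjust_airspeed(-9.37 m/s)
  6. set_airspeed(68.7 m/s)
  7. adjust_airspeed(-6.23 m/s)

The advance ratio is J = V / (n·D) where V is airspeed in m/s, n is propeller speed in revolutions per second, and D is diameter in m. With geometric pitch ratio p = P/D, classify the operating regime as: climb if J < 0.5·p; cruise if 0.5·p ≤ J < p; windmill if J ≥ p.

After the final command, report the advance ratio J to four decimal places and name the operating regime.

J = 0.1536, regime = climb

set_propeller: D = 3.197 m, P = 1.858 m (p = P/D = 0.581170); state ← (V=0, rpm=0)
throttle_to(7633): rpm ← 7633
set_airspeed(31.01): V ← 31.01 m/s
adjust_airspeed(+1.44): V ← 31.01 +1.44 = 32.45 m/s
adjust_airspeed(-9.37): V ← 32.45 -9.37 = 23.08 m/s
set_airspeed(68.7): V ← 68.7 m/s
adjust_airspeed(-6.23): V ← 68.7 -6.23 = 62.47 m/s
final state: V = 62.47 m/s, rpm = 7633 → n = rpm/60 = 127.216667 rev/s
J = V / (n·D) = 62.47 / (127.216667 × 3.197) = 0.153598
regime bands: climb J<0.2906 | cruise [0.2906, 0.5812) | windmill J≥0.5812
J = 0.1536 → climb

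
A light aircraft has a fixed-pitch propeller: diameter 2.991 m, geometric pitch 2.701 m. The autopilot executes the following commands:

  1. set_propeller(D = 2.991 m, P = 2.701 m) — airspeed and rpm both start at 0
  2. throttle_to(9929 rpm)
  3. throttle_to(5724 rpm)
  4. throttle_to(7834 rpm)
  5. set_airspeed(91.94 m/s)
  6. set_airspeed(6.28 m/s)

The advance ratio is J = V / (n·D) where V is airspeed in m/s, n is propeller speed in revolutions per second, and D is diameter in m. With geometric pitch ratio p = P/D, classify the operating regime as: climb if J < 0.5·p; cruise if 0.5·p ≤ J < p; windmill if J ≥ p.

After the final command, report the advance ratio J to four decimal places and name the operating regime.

J = 0.0161, regime = climb

set_propeller: D = 2.991 m, P = 2.701 m (p = P/D = 0.903042); state ← (V=0, rpm=0)
throttle_to(9929): rpm ← 9929
throttle_to(5724): rpm ← 5724
throttle_to(7834): rpm ← 7834
set_airspeed(91.94): V ← 91.94 m/s
set_airspeed(6.28): V ← 6.28 m/s
final state: V = 6.28 m/s, rpm = 7834 → n = rpm/60 = 130.566667 rev/s
J = V / (n·D) = 6.28 / (130.566667 × 2.991) = 0.016081
regime bands: climb J<0.4515 | cruise [0.4515, 0.9030) | windmill J≥0.9030
J = 0.0161 → climb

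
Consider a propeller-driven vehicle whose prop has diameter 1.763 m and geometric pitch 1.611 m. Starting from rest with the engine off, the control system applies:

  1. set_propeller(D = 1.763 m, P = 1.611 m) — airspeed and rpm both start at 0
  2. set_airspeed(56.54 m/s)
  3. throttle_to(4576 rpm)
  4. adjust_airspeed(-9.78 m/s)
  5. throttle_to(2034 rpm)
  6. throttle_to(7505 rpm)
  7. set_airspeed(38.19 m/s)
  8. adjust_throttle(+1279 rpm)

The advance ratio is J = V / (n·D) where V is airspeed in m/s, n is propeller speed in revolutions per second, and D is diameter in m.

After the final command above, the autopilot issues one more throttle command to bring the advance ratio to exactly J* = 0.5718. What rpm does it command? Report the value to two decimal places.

set_propeller: D = 1.763 m, P = 1.611 m (p = P/D = 0.913783); state ← (V=0, rpm=0)
set_airspeed(56.54): V ← 56.54 m/s
throttle_to(4576): rpm ← 4576
adjust_airspeed(-9.78): V ← 56.54 -9.78 = 46.76 m/s
throttle_to(2034): rpm ← 2034
throttle_to(7505): rpm ← 7505
set_airspeed(38.19): V ← 38.19 m/s
adjust_throttle(+1279): rpm ← 7505 +1279 = 8784
final state: V = 38.19 m/s, rpm = 8784 → n = rpm/60 = 146.400000 rev/s
target J* = 0.5718; solve J* = V/(n·D) for n: n = V/(J*·D) = 38.19/(0.5718 × 1.763) = 37.883770 rev/s
rpm = 60·n = 2273.026220

rpm = 2273.03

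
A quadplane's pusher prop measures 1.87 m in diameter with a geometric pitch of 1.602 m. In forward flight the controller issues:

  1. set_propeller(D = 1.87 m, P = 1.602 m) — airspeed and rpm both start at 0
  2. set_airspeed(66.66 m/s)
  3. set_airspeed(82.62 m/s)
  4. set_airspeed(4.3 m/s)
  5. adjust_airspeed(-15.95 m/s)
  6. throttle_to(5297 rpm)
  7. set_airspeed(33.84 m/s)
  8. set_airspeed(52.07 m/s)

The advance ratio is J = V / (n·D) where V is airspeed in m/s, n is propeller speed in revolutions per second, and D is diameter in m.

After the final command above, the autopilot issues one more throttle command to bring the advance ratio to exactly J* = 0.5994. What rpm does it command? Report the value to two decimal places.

set_propeller: D = 1.87 m, P = 1.602 m (p = P/D = 0.856684); state ← (V=0, rpm=0)
set_airspeed(66.66): V ← 66.66 m/s
set_airspeed(82.62): V ← 82.62 m/s
set_airspeed(4.3): V ← 4.3 m/s
adjust_airspeed(-15.95): V ← 4.3 -15.95 = -11.65 m/s
throttle_to(5297): rpm ← 5297
set_airspeed(33.84): V ← 33.84 m/s
set_airspeed(52.07): V ← 52.07 m/s
final state: V = 52.07 m/s, rpm = 5297 → n = rpm/60 = 88.283333 rev/s
target J* = 0.5994; solve J* = V/(n·D) for n: n = V/(J*·D) = 52.07/(0.5994 × 1.87) = 46.454654 rev/s
rpm = 60·n = 2787.279258

rpm = 2787.28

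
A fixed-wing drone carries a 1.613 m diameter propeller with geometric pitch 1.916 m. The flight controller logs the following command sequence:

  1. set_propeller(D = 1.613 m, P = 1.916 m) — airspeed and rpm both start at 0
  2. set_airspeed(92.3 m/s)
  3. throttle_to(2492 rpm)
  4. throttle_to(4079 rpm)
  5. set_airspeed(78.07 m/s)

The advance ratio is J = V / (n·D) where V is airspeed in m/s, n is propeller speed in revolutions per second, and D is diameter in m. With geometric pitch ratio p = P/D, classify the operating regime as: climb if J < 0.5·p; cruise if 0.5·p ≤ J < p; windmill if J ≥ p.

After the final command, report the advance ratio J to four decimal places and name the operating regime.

set_propeller: D = 1.613 m, P = 1.916 m (p = P/D = 1.187849); state ← (V=0, rpm=0)
set_airspeed(92.3): V ← 92.3 m/s
throttle_to(2492): rpm ← 2492
throttle_to(4079): rpm ← 4079
set_airspeed(78.07): V ← 78.07 m/s
final state: V = 78.07 m/s, rpm = 4079 → n = rpm/60 = 67.983333 rev/s
J = V / (n·D) = 78.07 / (67.983333 × 1.613) = 0.711946
regime bands: climb J<0.5939 | cruise [0.5939, 1.1878) | windmill J≥1.1878
J = 0.7119 → cruise

J = 0.7119, regime = cruise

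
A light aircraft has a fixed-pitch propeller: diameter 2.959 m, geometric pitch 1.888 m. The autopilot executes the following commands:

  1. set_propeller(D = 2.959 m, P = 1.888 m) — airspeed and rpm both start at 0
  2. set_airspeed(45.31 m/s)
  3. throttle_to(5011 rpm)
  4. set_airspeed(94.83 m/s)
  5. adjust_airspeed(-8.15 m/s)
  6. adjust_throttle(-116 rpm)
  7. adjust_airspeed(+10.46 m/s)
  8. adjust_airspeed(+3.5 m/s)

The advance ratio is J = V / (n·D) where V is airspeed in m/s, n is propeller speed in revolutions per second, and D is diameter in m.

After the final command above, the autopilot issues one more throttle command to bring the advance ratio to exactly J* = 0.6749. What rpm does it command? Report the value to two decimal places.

set_propeller: D = 2.959 m, P = 1.888 m (p = P/D = 0.638053); state ← (V=0, rpm=0)
set_airspeed(45.31): V ← 45.31 m/s
throttle_to(5011): rpm ← 5011
set_airspeed(94.83): V ← 94.83 m/s
adjust_airspeed(-8.15): V ← 94.83 -8.15 = 86.68 m/s
adjust_throttle(-116): rpm ← 5011 -116 = 4895
adjust_airspeed(+10.46): V ← 86.68 +10.46 = 97.14 m/s
adjust_airspeed(+3.5): V ← 97.14 +3.5 = 100.64 m/s
final state: V = 100.64 m/s, rpm = 4895 → n = rpm/60 = 81.583333 rev/s
target J* = 0.6749; solve J* = V/(n·D) for n: n = V/(J*·D) = 100.64/(0.6749 × 2.959) = 50.394859 rev/s
rpm = 60·n = 3023.691543

rpm = 3023.69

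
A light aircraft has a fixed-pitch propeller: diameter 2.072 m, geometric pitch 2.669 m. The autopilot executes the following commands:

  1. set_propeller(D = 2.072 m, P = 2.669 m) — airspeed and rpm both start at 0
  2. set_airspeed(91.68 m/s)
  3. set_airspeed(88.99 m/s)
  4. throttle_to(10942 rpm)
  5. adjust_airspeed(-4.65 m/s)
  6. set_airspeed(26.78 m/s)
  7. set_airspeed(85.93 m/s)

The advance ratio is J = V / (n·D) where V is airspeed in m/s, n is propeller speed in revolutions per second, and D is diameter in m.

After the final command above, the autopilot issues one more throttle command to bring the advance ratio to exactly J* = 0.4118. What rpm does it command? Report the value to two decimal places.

rpm = 6042.55

set_propeller: D = 2.072 m, P = 2.669 m (p = P/D = 1.288127); state ← (V=0, rpm=0)
set_airspeed(91.68): V ← 91.68 m/s
set_airspeed(88.99): V ← 88.99 m/s
throttle_to(10942): rpm ← 10942
adjust_airspeed(-4.65): V ← 88.99 -4.65 = 84.34 m/s
set_airspeed(26.78): V ← 26.78 m/s
set_airspeed(85.93): V ← 85.93 m/s
final state: V = 85.93 m/s, rpm = 10942 → n = rpm/60 = 182.366667 rev/s
target J* = 0.4118; solve J* = V/(n·D) for n: n = V/(J*·D) = 85.93/(0.4118 × 2.072) = 100.709101 rev/s
rpm = 60·n = 6042.546050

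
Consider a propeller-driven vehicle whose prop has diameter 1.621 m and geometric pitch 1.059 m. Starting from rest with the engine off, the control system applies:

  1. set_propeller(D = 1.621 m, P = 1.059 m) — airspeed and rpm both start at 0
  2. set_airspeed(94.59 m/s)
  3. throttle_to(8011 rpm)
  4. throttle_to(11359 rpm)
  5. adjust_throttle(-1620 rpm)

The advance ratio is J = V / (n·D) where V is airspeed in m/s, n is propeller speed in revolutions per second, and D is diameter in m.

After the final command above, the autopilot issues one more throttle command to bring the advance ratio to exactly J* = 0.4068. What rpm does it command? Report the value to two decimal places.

rpm = 8606.62

set_propeller: D = 1.621 m, P = 1.059 m (p = P/D = 0.653300); state ← (V=0, rpm=0)
set_airspeed(94.59): V ← 94.59 m/s
throttle_to(8011): rpm ← 8011
throttle_to(11359): rpm ← 11359
adjust_throttle(-1620): rpm ← 11359 -1620 = 9739
final state: V = 94.59 m/s, rpm = 9739 → n = rpm/60 = 162.316667 rev/s
target J* = 0.4068; solve J* = V/(n·D) for n: n = V/(J*·D) = 94.59/(0.4068 × 1.621) = 143.443630 rev/s
rpm = 60·n = 8606.617788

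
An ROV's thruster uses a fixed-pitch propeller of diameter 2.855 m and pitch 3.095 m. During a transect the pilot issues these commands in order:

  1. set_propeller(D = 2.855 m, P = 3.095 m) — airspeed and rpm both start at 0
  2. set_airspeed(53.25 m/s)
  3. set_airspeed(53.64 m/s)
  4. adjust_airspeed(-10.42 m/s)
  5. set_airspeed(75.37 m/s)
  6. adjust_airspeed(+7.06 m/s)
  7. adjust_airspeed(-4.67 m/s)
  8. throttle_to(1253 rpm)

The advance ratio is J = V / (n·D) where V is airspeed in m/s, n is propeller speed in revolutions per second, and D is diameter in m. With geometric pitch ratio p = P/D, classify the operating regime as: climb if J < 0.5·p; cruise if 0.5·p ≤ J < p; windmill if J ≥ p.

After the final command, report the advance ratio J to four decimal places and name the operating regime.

J = 1.3042, regime = windmill

set_propeller: D = 2.855 m, P = 3.095 m (p = P/D = 1.084063); state ← (V=0, rpm=0)
set_airspeed(53.25): V ← 53.25 m/s
set_airspeed(53.64): V ← 53.64 m/s
adjust_airspeed(-10.42): V ← 53.64 -10.42 = 43.22 m/s
set_airspeed(75.37): V ← 75.37 m/s
adjust_airspeed(+7.06): V ← 75.37 +7.06 = 82.43 m/s
adjust_airspeed(-4.67): V ← 82.43 -4.67 = 77.76 m/s
throttle_to(1253): rpm ← 1253
final state: V = 77.76 m/s, rpm = 1253 → n = rpm/60 = 20.883333 rev/s
J = V / (n·D) = 77.76 / (20.883333 × 2.855) = 1.304218
regime bands: climb J<0.5420 | cruise [0.5420, 1.0841) | windmill J≥1.0841
J = 1.3042 → windmill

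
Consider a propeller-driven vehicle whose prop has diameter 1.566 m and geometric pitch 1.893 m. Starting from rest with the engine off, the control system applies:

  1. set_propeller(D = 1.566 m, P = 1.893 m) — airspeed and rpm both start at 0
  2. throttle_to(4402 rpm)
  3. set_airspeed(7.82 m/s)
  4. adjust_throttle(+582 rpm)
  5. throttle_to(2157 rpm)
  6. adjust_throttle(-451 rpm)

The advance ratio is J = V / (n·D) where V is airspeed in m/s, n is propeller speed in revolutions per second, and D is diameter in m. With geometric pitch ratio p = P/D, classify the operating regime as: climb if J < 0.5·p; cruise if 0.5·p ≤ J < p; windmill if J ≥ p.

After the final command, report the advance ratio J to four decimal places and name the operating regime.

set_propeller: D = 1.566 m, P = 1.893 m (p = P/D = 1.208812); state ← (V=0, rpm=0)
throttle_to(4402): rpm ← 4402
set_airspeed(7.82): V ← 7.82 m/s
adjust_throttle(+582): rpm ← 4402 +582 = 4984
throttle_to(2157): rpm ← 2157
adjust_throttle(-451): rpm ← 2157 -451 = 1706
final state: V = 7.82 m/s, rpm = 1706 → n = rpm/60 = 28.433333 rev/s
J = V / (n·D) = 7.82 / (28.433333 × 1.566) = 0.175625
regime bands: climb J<0.6044 | cruise [0.6044, 1.2088) | windmill J≥1.2088
J = 0.1756 → climb

J = 0.1756, regime = climb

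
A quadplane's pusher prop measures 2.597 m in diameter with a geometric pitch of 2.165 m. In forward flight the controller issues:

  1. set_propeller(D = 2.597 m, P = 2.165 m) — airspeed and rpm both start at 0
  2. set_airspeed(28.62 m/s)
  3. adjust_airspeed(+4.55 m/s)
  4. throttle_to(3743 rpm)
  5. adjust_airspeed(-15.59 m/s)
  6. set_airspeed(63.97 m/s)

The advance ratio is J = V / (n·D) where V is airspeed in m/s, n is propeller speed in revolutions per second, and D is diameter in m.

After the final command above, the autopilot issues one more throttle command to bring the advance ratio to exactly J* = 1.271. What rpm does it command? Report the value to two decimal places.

rpm = 1162.81

set_propeller: D = 2.597 m, P = 2.165 m (p = P/D = 0.833654); state ← (V=0, rpm=0)
set_airspeed(28.62): V ← 28.62 m/s
adjust_airspeed(+4.55): V ← 28.62 +4.55 = 33.17 m/s
throttle_to(3743): rpm ← 3743
adjust_airspeed(-15.59): V ← 33.17 -15.59 = 17.58 m/s
set_airspeed(63.97): V ← 63.97 m/s
final state: V = 63.97 m/s, rpm = 3743 → n = rpm/60 = 62.383333 rev/s
target J* = 1.271; solve J* = V/(n·D) for n: n = V/(J*·D) = 63.97/(1.271 × 2.597) = 19.380227 rev/s
rpm = 60·n = 1162.813596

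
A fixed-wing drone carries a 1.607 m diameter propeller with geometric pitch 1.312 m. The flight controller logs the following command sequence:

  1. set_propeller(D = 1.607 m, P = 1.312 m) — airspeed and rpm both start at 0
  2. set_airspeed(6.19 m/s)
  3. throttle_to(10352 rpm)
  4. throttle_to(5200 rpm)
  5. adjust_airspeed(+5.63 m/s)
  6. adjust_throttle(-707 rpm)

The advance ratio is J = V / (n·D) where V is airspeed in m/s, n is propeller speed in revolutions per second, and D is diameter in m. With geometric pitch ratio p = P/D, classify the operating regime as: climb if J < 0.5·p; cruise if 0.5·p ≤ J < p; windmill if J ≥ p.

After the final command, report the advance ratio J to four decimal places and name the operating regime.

J = 0.0982, regime = climb

set_propeller: D = 1.607 m, P = 1.312 m (p = P/D = 0.816428); state ← (V=0, rpm=0)
set_airspeed(6.19): V ← 6.19 m/s
throttle_to(10352): rpm ← 10352
throttle_to(5200): rpm ← 5200
adjust_airspeed(+5.63): V ← 6.19 +5.63 = 11.82 m/s
adjust_throttle(-707): rpm ← 5200 -707 = 4493
final state: V = 11.82 m/s, rpm = 4493 → n = rpm/60 = 74.883333 rev/s
J = V / (n·D) = 11.82 / (74.883333 × 1.607) = 0.098224
regime bands: climb J<0.4082 | cruise [0.4082, 0.8164) | windmill J≥0.8164
J = 0.0982 → climb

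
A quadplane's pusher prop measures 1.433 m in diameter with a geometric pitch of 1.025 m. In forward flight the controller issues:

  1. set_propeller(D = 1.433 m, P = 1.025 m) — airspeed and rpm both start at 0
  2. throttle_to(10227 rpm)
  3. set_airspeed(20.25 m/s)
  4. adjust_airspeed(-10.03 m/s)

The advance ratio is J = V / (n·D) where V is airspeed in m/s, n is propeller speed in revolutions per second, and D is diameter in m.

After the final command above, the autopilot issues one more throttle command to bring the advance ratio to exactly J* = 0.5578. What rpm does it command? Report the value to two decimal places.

set_propeller: D = 1.433 m, P = 1.025 m (p = P/D = 0.715283); state ← (V=0, rpm=0)
throttle_to(10227): rpm ← 10227
set_airspeed(20.25): V ← 20.25 m/s
adjust_airspeed(-10.03): V ← 20.25 -10.03 = 10.22 m/s
final state: V = 10.22 m/s, rpm = 10227 → n = rpm/60 = 170.450000 rev/s
target J* = 0.5578; solve J* = V/(n·D) for n: n = V/(J*·D) = 10.22/(0.5578 × 1.433) = 12.785750 rev/s
rpm = 60·n = 767.144977

rpm = 767.14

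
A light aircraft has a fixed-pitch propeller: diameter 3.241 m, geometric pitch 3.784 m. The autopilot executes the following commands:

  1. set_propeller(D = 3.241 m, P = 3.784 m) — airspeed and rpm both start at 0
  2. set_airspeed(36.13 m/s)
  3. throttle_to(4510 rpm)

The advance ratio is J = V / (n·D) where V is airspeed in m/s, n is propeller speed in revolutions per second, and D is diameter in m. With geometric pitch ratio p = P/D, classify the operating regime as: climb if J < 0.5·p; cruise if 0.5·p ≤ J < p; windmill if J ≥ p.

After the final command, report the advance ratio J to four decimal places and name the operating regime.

J = 0.1483, regime = climb

set_propeller: D = 3.241 m, P = 3.784 m (p = P/D = 1.167541); state ← (V=0, rpm=0)
set_airspeed(36.13): V ← 36.13 m/s
throttle_to(4510): rpm ← 4510
final state: V = 36.13 m/s, rpm = 4510 → n = rpm/60 = 75.166667 rev/s
J = V / (n·D) = 36.13 / (75.166667 × 3.241) = 0.148308
regime bands: climb J<0.5838 | cruise [0.5838, 1.1675) | windmill J≥1.1675
J = 0.1483 → climb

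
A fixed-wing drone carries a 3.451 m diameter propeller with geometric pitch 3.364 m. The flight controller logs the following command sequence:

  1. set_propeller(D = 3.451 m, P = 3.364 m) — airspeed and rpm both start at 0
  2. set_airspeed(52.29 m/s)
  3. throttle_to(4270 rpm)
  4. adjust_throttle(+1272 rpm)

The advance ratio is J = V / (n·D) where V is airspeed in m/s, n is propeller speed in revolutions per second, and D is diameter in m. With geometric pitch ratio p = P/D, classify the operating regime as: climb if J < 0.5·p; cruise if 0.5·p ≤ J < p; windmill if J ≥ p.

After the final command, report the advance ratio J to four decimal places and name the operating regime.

set_propeller: D = 3.451 m, P = 3.364 m (p = P/D = 0.974790); state ← (V=0, rpm=0)
set_airspeed(52.29): V ← 52.29 m/s
throttle_to(4270): rpm ← 4270
adjust_throttle(+1272): rpm ← 4270 +1272 = 5542
final state: V = 52.29 m/s, rpm = 5542 → n = rpm/60 = 92.366667 rev/s
J = V / (n·D) = 52.29 / (92.366667 × 3.451) = 0.164043
regime bands: climb J<0.4874 | cruise [0.4874, 0.9748) | windmill J≥0.9748
J = 0.1640 → climb

J = 0.1640, regime = climb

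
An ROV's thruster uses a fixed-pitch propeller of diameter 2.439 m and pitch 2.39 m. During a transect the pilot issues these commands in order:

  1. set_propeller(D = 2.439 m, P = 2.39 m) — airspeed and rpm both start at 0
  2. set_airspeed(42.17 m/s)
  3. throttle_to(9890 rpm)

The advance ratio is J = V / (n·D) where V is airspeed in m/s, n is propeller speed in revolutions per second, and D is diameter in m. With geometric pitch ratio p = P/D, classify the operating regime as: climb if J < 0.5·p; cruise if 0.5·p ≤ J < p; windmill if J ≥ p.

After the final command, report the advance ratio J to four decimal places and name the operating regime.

set_propeller: D = 2.439 m, P = 2.39 m (p = P/D = 0.979910); state ← (V=0, rpm=0)
set_airspeed(42.17): V ← 42.17 m/s
throttle_to(9890): rpm ← 9890
final state: V = 42.17 m/s, rpm = 9890 → n = rpm/60 = 164.833333 rev/s
J = V / (n·D) = 42.17 / (164.833333 × 2.439) = 0.104893
regime bands: climb J<0.4900 | cruise [0.4900, 0.9799) | windmill J≥0.9799
J = 0.1049 → climb

J = 0.1049, regime = climb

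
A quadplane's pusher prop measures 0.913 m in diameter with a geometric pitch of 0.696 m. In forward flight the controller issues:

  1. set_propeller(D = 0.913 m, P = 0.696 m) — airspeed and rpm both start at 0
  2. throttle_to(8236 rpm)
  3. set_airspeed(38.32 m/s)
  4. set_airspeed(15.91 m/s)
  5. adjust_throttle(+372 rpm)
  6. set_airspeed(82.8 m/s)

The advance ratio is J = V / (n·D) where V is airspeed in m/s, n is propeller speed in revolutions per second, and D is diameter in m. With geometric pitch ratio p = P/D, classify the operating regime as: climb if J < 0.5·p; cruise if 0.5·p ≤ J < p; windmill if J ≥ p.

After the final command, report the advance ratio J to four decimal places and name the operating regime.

J = 0.6321, regime = cruise

set_propeller: D = 0.913 m, P = 0.696 m (p = P/D = 0.762322); state ← (V=0, rpm=0)
throttle_to(8236): rpm ← 8236
set_airspeed(38.32): V ← 38.32 m/s
set_airspeed(15.91): V ← 15.91 m/s
adjust_throttle(+372): rpm ← 8236 +372 = 8608
set_airspeed(82.8): V ← 82.8 m/s
final state: V = 82.8 m/s, rpm = 8608 → n = rpm/60 = 143.466667 rev/s
J = V / (n·D) = 82.8 / (143.466667 × 0.913) = 0.632133
regime bands: climb J<0.3812 | cruise [0.3812, 0.7623) | windmill J≥0.7623
J = 0.6321 → cruise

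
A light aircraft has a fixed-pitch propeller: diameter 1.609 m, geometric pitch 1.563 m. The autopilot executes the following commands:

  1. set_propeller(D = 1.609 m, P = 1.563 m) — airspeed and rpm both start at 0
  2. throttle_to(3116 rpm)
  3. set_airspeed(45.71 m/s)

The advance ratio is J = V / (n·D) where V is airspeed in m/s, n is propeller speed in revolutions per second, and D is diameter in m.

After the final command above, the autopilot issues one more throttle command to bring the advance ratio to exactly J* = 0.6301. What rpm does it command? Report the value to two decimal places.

rpm = 2705.18

set_propeller: D = 1.609 m, P = 1.563 m (p = P/D = 0.971411); state ← (V=0, rpm=0)
throttle_to(3116): rpm ← 3116
set_airspeed(45.71): V ← 45.71 m/s
final state: V = 45.71 m/s, rpm = 3116 → n = rpm/60 = 51.933333 rev/s
target J* = 0.6301; solve J* = V/(n·D) for n: n = V/(J*·D) = 45.71/(0.6301 × 1.609) = 45.086414 rev/s
rpm = 60·n = 2705.184859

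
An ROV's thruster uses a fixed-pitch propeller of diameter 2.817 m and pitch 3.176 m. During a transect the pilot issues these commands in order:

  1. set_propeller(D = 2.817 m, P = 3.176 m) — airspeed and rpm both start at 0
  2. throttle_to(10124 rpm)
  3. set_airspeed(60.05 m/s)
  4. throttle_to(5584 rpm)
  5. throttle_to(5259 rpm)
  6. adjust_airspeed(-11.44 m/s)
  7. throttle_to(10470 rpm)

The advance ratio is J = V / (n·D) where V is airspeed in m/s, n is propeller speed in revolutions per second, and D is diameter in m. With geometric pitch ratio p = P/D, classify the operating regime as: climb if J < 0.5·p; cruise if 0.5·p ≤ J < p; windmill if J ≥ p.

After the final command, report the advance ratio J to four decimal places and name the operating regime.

set_propeller: D = 2.817 m, P = 3.176 m (p = P/D = 1.127441); state ← (V=0, rpm=0)
throttle_to(10124): rpm ← 10124
set_airspeed(60.05): V ← 60.05 m/s
throttle_to(5584): rpm ← 5584
throttle_to(5259): rpm ← 5259
adjust_airspeed(-11.44): V ← 60.05 -11.44 = 48.61 m/s
throttle_to(10470): rpm ← 10470
final state: V = 48.61 m/s, rpm = 10470 → n = rpm/60 = 174.500000 rev/s
J = V / (n·D) = 48.61 / (174.500000 × 2.817) = 0.098888
regime bands: climb J<0.5637 | cruise [0.5637, 1.1274) | windmill J≥1.1274
J = 0.0989 → climb

J = 0.0989, regime = climb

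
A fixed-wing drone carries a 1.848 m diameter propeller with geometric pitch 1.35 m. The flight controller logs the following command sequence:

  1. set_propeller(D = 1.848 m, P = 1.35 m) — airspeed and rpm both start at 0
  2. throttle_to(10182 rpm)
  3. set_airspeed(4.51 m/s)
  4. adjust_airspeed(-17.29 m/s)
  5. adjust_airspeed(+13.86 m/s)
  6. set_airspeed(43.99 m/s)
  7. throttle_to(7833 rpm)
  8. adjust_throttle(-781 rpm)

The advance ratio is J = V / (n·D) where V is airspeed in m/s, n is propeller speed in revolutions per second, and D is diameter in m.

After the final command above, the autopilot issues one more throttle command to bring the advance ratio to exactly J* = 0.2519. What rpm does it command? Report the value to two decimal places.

rpm = 5669.90

set_propeller: D = 1.848 m, P = 1.35 m (p = P/D = 0.730519); state ← (V=0, rpm=0)
throttle_to(10182): rpm ← 10182
set_airspeed(4.51): V ← 4.51 m/s
adjust_airspeed(-17.29): V ← 4.51 -17.29 = -12.78 m/s
adjust_airspeed(+13.86): V ← -12.78 +13.86 = 1.08 m/s
set_airspeed(43.99): V ← 43.99 m/s
throttle_to(7833): rpm ← 7833
adjust_throttle(-781): rpm ← 7833 -781 = 7052
final state: V = 43.99 m/s, rpm = 7052 → n = rpm/60 = 117.533333 rev/s
target J* = 0.2519; solve J* = V/(n·D) for n: n = V/(J*·D) = 43.99/(0.2519 × 1.848) = 94.498263 rev/s
rpm = 60·n = 5669.895805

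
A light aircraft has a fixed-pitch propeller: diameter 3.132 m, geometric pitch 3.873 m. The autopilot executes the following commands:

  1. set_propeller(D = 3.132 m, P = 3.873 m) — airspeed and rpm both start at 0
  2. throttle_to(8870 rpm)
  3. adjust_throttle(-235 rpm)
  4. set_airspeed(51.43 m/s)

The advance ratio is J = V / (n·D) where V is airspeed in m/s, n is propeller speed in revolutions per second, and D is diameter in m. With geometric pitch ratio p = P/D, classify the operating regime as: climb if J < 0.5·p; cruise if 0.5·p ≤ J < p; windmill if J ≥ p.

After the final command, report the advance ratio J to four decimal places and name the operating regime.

J = 0.1141, regime = climb

set_propeller: D = 3.132 m, P = 3.873 m (p = P/D = 1.236590); state ← (V=0, rpm=0)
throttle_to(8870): rpm ← 8870
adjust_throttle(-235): rpm ← 8870 -235 = 8635
set_airspeed(51.43): V ← 51.43 m/s
final state: V = 51.43 m/s, rpm = 8635 → n = rpm/60 = 143.916667 rev/s
J = V / (n·D) = 51.43 / (143.916667 × 3.132) = 0.114099
regime bands: climb J<0.6183 | cruise [0.6183, 1.2366) | windmill J≥1.2366
J = 0.1141 → climb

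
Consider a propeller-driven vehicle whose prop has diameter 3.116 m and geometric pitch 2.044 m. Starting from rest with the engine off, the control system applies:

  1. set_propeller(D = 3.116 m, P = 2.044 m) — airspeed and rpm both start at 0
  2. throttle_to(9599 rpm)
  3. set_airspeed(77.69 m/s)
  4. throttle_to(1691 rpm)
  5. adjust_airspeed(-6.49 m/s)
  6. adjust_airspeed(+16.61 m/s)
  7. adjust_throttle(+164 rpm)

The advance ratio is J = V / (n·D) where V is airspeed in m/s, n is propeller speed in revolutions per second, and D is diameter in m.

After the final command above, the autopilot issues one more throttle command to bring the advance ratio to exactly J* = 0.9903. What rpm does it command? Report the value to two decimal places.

rpm = 1707.38

set_propeller: D = 3.116 m, P = 2.044 m (p = P/D = 0.655969); state ← (V=0, rpm=0)
throttle_to(9599): rpm ← 9599
set_airspeed(77.69): V ← 77.69 m/s
throttle_to(1691): rpm ← 1691
adjust_airspeed(-6.49): V ← 77.69 -6.49 = 71.2 m/s
adjust_airspeed(+16.61): V ← 71.2 +16.61 = 87.81 m/s
adjust_throttle(+164): rpm ← 1691 +164 = 1855
final state: V = 87.81 m/s, rpm = 1855 → n = rpm/60 = 30.916667 rev/s
target J* = 0.9903; solve J* = V/(n·D) for n: n = V/(J*·D) = 87.81/(0.9903 × 3.116) = 28.456386 rev/s
rpm = 60·n = 1707.383183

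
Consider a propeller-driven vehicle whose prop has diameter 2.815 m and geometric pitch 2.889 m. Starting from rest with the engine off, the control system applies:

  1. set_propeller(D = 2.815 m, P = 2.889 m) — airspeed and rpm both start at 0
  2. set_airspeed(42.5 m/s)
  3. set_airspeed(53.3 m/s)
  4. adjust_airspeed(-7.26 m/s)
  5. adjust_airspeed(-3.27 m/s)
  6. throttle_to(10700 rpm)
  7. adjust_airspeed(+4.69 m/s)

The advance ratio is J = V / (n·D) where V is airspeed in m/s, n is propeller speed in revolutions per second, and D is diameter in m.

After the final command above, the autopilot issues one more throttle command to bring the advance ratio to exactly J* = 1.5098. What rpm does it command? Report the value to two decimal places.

set_propeller: D = 2.815 m, P = 2.889 m (p = P/D = 1.026288); state ← (V=0, rpm=0)
set_airspeed(42.5): V ← 42.5 m/s
set_airspeed(53.3): V ← 53.3 m/s
adjust_airspeed(-7.26): V ← 53.3 -7.26 = 46.04 m/s
adjust_airspeed(-3.27): V ← 46.04 -3.27 = 42.77 m/s
throttle_to(10700): rpm ← 10700
adjust_airspeed(+4.69): V ← 42.77 +4.69 = 47.46 m/s
final state: V = 47.46 m/s, rpm = 10700 → n = rpm/60 = 178.333333 rev/s
target J* = 1.5098; solve J* = V/(n·D) for n: n = V/(J*·D) = 47.46/(1.5098 × 2.815) = 11.166830 rev/s
rpm = 60·n = 670.009814

rpm = 670.01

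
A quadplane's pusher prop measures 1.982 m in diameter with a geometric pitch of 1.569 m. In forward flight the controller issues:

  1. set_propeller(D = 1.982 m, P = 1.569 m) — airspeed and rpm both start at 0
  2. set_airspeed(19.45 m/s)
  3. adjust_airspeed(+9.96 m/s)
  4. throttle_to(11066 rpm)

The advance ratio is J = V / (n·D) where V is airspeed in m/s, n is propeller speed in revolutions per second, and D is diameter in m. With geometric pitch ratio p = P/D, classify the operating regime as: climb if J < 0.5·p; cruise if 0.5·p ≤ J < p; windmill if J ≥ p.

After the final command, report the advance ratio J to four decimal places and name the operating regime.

set_propeller: D = 1.982 m, P = 1.569 m (p = P/D = 0.791625); state ← (V=0, rpm=0)
set_airspeed(19.45): V ← 19.45 m/s
adjust_airspeed(+9.96): V ← 19.45 +9.96 = 29.41 m/s
throttle_to(11066): rpm ← 11066
final state: V = 29.41 m/s, rpm = 11066 → n = rpm/60 = 184.433333 rev/s
J = V / (n·D) = 29.41 / (184.433333 × 1.982) = 0.080455
regime bands: climb J<0.3958 | cruise [0.3958, 0.7916) | windmill J≥0.7916
J = 0.0805 → climb

J = 0.0805, regime = climb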